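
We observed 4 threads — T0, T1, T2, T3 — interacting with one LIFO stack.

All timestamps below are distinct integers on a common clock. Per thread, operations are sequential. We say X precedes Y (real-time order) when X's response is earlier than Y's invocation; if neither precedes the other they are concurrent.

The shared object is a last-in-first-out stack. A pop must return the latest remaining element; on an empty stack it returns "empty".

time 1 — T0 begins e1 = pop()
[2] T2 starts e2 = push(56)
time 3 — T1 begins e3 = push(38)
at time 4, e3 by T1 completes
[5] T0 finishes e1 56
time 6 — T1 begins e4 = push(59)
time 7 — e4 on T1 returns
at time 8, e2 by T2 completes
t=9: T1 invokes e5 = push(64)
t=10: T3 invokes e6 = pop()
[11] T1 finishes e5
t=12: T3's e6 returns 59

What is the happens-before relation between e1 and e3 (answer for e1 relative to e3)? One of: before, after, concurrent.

concurrent

e1 spans [1,5], e3 spans [3,4]
the intervals overlap in both directions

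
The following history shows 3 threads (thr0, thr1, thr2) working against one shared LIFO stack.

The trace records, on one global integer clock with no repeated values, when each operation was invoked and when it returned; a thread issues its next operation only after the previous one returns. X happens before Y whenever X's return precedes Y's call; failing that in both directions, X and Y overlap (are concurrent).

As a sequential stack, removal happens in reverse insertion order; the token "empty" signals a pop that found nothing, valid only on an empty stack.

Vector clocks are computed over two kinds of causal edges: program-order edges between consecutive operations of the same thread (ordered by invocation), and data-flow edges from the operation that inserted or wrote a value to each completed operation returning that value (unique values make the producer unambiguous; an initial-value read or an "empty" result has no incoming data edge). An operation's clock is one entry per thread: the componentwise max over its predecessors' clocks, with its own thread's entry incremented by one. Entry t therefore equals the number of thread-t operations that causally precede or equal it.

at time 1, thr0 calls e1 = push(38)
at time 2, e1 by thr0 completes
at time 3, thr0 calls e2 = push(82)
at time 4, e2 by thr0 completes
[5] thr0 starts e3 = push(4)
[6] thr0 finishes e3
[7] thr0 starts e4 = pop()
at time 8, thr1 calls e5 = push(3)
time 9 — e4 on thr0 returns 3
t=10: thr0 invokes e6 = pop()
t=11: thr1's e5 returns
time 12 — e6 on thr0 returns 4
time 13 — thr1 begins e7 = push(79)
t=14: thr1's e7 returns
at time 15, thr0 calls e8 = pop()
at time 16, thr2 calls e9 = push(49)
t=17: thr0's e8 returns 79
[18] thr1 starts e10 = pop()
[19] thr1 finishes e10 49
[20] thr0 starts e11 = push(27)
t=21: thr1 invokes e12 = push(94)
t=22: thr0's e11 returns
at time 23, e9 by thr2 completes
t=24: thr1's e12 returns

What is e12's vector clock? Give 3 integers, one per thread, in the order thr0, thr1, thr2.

(0, 4, 1)

invoked at 16, e9 has no predecessors; its own thr2 bump gives (0, 0, 1)
invoked at 8, e5 has no predecessors; its own thr1 bump gives (0, 1, 0)
invoked at 1, e1 has no predecessors; its own thr0 bump gives (1, 0, 0)
from VC(e5)=(0, 1, 0), e7 (invoked 13) maxes components and bumps thr1 → (0, 2, 0)
from VC(e1)=(1, 0, 0), e2 (invoked 3) maxes components and bumps thr0 → (2, 0, 0)
from VC(e2)=(2, 0, 0), e3 (invoked 5) maxes components and bumps thr0 → (3, 0, 0)
from VC(e7)=(0, 2, 0), VC(e9)=(0, 0, 1), e10 (invoked 18) maxes components and bumps thr1 → (0, 3, 1)
from VC(e10)=(0, 3, 1), e12 (invoked 21) maxes components and bumps thr1 → (0, 4, 1)
from VC(e3)=(3, 0, 0), VC(e5)=(0, 1, 0), e4 (invoked 7) maxes components and bumps thr0 → (4, 1, 0)
from VC(e3)=(3, 0, 0), VC(e4)=(4, 1, 0), e6 (invoked 10) maxes components and bumps thr0 → (5, 1, 0)
from VC(e6)=(5, 1, 0), VC(e7)=(0, 2, 0), e8 (invoked 15) maxes components and bumps thr0 → (6, 2, 0)
from VC(e8)=(6, 2, 0), e11 (invoked 20) maxes components and bumps thr0 → (7, 2, 0)
target: VC(e12) = (0, 4, 1)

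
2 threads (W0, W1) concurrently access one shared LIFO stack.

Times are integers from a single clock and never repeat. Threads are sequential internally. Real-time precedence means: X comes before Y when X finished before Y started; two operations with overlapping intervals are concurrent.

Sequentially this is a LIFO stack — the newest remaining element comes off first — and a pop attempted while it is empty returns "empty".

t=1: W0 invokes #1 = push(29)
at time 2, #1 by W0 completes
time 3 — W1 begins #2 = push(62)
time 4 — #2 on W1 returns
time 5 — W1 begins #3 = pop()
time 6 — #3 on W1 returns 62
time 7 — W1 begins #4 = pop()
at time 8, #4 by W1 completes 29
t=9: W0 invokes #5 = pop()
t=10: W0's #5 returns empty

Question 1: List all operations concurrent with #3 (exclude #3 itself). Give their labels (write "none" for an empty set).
Answer: none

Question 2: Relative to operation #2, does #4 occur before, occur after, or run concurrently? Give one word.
Answer: after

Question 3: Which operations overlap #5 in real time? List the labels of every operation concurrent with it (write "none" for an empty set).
Answer: none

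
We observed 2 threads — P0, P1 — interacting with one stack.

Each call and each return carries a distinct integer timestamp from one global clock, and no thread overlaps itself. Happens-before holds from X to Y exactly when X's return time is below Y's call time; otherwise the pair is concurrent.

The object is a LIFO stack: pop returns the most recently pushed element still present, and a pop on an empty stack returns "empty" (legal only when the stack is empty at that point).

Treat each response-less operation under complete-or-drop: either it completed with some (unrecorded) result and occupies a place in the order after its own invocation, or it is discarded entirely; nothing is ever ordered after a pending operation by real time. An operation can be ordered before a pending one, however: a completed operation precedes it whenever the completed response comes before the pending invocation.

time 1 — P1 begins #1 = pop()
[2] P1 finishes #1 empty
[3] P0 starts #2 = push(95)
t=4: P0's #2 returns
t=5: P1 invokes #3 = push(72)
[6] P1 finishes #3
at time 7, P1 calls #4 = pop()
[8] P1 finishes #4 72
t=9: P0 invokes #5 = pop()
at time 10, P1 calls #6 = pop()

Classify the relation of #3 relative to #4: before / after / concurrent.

#3 spans [5,6], #4 spans [7,8]
resp(#3)=6 < inv(#4)=7

before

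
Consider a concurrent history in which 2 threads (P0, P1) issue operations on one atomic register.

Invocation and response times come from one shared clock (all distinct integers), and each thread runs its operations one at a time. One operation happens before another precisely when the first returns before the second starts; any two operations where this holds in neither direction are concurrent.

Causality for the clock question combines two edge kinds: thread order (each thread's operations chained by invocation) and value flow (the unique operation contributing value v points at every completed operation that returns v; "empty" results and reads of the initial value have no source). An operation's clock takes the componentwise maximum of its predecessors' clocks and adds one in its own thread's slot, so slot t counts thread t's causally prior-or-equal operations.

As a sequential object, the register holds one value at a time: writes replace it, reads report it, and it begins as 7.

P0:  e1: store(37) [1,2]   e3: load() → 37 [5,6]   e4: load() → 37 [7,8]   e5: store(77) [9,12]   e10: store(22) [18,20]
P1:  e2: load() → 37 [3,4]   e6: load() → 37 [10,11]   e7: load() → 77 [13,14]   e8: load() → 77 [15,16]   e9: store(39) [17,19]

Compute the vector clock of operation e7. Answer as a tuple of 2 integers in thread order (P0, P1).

(4, 3)

root op e1, invoked 1: fresh clock plus P0's own tick → (1, 0)
from VC(e1)=(1, 0), e2 (invoked 3) maxes components and bumps P1 → (1, 1)
from VC(e1)=(1, 0), e3 (invoked 5) maxes components and bumps P0 → (2, 0)
from VC(e1)=(1, 0), VC(e2)=(1, 1), e6 (invoked 10) maxes components and bumps P1 → (1, 2)
from VC(e1)=(1, 0), VC(e3)=(2, 0), e4 (invoked 7) maxes components and bumps P0 → (3, 0)
from VC(e4)=(3, 0), e5 (invoked 9) maxes components and bumps P0 → (4, 0)
from VC(e5)=(4, 0), e10 (invoked 18) maxes components and bumps P0 → (5, 0)
from VC(e5)=(4, 0), VC(e6)=(1, 2), e7 (invoked 13) maxes components and bumps P1 → (4, 3)
from VC(e5)=(4, 0), VC(e7)=(4, 3), e8 (invoked 15) maxes components and bumps P1 → (4, 4)
from VC(e8)=(4, 4), e9 (invoked 17) maxes components and bumps P1 → (4, 5)
target: VC(e7) = (4, 3)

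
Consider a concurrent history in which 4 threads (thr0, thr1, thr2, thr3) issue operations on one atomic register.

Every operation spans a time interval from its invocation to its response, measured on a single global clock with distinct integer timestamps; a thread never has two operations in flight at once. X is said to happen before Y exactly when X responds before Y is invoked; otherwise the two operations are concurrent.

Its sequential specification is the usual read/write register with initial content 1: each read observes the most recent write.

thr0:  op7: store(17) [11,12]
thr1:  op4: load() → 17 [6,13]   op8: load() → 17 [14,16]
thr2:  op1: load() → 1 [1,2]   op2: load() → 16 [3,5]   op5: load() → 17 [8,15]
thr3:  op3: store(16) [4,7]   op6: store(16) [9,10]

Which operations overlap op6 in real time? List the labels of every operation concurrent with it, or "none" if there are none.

overlap test against op6 [9,10]: concurrent iff the interval meets 9..10
op1 [1,2]: before
op2 [3,5]: before
op3 [4,7]: before
op4 [6,13]: concurrent
op5 [8,15]: concurrent
op7 [11,12]: after
op8 [14,16]: after

op4, op5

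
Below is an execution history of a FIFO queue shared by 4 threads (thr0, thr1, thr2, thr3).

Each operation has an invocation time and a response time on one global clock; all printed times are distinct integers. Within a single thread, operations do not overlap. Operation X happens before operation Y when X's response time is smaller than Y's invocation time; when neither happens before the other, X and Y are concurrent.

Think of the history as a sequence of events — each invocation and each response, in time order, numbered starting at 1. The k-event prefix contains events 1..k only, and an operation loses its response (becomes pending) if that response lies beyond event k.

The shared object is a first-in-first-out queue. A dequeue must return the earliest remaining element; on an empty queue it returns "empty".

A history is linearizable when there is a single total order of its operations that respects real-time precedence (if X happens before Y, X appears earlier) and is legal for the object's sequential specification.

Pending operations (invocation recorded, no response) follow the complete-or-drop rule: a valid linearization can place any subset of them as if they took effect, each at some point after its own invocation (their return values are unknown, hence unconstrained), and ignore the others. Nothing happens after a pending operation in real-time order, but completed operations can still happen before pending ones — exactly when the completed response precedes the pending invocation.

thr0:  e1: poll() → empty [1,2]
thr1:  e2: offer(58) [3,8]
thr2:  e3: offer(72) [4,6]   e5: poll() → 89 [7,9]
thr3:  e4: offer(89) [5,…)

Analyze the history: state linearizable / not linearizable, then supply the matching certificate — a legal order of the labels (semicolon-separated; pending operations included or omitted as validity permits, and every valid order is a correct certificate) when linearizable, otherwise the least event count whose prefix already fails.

1. e1 poll() → empty, leaving queue <>
2. e4 offer(89) (pending, included), leaving queue <89>
3. e2 offer(58), leaving queue <89,58>
4. e3 offer(72), leaving queue <89,58,72>
5. e5 poll() → 89, leaving queue <58,72>

linearizable — witness: e1; e4; e2; e3; e5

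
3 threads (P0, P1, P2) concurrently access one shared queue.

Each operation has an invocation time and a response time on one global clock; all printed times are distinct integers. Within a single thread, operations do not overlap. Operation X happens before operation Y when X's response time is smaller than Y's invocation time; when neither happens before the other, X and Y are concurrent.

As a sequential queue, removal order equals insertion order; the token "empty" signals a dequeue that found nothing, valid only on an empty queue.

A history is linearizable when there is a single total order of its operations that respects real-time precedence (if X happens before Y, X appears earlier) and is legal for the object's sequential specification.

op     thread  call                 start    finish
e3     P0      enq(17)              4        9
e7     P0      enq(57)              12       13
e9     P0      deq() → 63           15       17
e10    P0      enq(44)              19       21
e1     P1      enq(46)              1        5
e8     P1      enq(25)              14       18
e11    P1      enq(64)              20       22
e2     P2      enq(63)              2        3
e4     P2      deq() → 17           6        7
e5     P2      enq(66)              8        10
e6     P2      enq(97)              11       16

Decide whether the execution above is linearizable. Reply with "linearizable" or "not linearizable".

events 1..6 are fine; event 7 — the response of e4 at time 7 — makes the prefix non-linearizable
3 completed operations, 2 real-time-consistent orders — every queue replay fails
completion choices over the 1 pending operation (e3) were checked; none helps
take e1, e2, e4 (pending dropped): step 3 already fails, because e4 deq() → 17 cannot occur there
take e2, e1, e4 (pending dropped): step 3 already fails, because e4 deq() → 17 cannot occur there

not linearizable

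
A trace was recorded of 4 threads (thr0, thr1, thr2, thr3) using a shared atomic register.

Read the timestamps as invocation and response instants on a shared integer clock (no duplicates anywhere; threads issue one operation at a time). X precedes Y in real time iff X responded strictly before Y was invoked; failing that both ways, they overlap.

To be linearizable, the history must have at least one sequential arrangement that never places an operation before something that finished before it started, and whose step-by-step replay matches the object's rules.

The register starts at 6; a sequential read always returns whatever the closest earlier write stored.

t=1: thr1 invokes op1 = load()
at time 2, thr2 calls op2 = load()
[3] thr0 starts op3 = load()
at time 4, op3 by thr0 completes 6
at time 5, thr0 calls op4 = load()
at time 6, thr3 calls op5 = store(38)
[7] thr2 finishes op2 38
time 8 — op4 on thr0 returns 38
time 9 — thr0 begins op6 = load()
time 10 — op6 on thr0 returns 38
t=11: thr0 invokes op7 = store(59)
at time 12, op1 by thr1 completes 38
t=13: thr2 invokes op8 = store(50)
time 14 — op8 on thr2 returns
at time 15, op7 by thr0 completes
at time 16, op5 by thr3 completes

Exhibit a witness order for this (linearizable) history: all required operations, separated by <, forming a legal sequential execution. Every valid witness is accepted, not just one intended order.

op3 < op5 < op1 < op2 < op4 < op6 < op7 < op8

step 1: op3 load() → 6 — value 6
step 2: op5 store(38) — value 38
step 3: op1 load() → 38 — value 38
step 4: op2 load() → 38 — value 38
step 5: op4 load() → 38 — value 38
step 6: op6 load() → 38 — value 38
step 7: op7 store(59) — value 59
step 8: op8 store(50) — value 50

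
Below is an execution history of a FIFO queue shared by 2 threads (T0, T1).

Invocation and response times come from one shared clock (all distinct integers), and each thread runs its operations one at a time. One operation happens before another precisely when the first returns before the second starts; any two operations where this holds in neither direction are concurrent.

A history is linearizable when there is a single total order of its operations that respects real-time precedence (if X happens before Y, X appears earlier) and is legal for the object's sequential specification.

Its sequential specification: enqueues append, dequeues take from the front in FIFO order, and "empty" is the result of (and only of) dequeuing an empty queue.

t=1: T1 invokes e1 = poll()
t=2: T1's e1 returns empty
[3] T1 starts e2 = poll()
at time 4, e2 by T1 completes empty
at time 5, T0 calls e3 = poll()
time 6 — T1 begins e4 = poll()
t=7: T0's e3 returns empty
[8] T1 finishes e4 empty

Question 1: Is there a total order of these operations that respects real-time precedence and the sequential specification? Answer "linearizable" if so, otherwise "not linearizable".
one valid linearization: e1, e2, e3, e4
after step 1 (e1 poll() → empty): queue <>
after step 2 (e2 poll() → empty): queue <>
after step 3 (e3 poll() → empty): queue <>
after step 4 (e4 poll() → empty): queue <>

linearizable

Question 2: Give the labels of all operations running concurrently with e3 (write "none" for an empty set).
concurrent with e3 ([5,7]): every op whose interval crosses 5..7
e1 [1,2]: before
e2 [3,4]: before
e4 [6,8]: concurrent

e4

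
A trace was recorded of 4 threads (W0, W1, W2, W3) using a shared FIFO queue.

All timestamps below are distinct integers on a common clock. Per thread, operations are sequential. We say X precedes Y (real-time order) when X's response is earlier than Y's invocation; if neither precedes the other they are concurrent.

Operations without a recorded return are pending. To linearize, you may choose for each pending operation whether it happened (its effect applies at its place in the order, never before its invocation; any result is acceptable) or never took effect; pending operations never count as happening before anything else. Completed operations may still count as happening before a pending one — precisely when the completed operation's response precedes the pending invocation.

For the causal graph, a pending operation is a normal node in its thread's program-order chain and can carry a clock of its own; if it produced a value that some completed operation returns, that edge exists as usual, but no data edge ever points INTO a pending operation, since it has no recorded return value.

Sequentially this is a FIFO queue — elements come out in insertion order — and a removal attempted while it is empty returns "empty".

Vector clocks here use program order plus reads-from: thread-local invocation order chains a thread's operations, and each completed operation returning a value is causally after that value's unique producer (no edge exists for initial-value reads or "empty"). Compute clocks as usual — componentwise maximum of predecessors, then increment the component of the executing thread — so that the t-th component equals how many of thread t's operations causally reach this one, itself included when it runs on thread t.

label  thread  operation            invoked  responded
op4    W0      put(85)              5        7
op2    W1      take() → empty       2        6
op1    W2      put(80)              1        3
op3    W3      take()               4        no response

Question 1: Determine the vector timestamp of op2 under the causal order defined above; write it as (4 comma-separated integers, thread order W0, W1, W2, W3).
(0, 1, 0, 0)

op3, invoked 4, has no incoming edges; only W3's bump applies → (0, 0, 0, 1)
op1, invoked 1, has no incoming edges; only W2's bump applies → (0, 0, 1, 0)
op2, invoked 2, has no incoming edges; only W1's bump applies → (0, 1, 0, 0)
op4, invoked 5, has no incoming edges; only W0's bump applies → (1, 0, 0, 0)
target: VC(op2) = (0, 1, 0, 0)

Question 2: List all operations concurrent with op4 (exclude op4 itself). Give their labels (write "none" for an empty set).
op2, op3

op4 spans [5,7]; an op avoiding the whole window 5..7 is ordered, any other is concurrent
op1 [1,3]: before
op2 [2,6]: concurrent
op3 [4,…): concurrent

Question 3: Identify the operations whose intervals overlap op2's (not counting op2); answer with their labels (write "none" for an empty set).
op1, op3, op4

op2 spans [2,6]: anything still running between times 2 and 6 counts as concurrent
op1 [1,3]: concurrent
op3 [4,…): concurrent
op4 [5,7]: concurrent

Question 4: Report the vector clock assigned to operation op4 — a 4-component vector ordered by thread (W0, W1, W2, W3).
(1, 0, 0, 0)

root op op3, invoked 4: fresh clock plus W3's own tick → (0, 0, 0, 1)
root op op1, invoked 1: fresh clock plus W2's own tick → (0, 0, 1, 0)
root op op2, invoked 2: fresh clock plus W1's own tick → (0, 1, 0, 0)
root op op4, invoked 5: fresh clock plus W0's own tick → (1, 0, 0, 0)
target: VC(op4) = (1, 0, 0, 0)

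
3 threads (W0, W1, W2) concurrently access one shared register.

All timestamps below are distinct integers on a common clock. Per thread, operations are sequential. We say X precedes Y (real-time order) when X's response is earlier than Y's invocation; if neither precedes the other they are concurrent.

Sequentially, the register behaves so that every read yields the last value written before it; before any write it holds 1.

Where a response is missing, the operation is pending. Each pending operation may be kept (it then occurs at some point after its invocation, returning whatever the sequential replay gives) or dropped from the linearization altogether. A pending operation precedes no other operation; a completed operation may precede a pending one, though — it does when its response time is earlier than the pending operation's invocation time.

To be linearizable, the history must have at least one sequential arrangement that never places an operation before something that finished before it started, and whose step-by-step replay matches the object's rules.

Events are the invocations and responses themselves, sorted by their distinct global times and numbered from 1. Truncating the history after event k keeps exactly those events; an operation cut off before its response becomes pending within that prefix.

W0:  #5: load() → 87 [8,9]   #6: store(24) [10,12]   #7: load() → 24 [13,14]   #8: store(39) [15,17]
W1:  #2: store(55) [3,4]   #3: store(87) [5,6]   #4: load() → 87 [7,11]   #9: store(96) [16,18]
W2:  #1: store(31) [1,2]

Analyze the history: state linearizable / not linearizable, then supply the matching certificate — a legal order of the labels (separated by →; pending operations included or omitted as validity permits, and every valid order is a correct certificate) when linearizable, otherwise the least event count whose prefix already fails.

linearizable — witness: #1 → #2 → #3 → #4 → #5 → #6 → #7 → #8 → #9

step 1: #1 store(31) — value 31
step 2: #2 store(55) — value 55
step 3: #3 store(87) — value 87
step 4: #4 load() → 87 — value 87
step 5: #5 load() → 87 — value 87
step 6: #6 store(24) — value 24
step 7: #7 load() → 24 — value 24
step 8: #8 store(39) — value 39
step 9: #9 store(96) — value 96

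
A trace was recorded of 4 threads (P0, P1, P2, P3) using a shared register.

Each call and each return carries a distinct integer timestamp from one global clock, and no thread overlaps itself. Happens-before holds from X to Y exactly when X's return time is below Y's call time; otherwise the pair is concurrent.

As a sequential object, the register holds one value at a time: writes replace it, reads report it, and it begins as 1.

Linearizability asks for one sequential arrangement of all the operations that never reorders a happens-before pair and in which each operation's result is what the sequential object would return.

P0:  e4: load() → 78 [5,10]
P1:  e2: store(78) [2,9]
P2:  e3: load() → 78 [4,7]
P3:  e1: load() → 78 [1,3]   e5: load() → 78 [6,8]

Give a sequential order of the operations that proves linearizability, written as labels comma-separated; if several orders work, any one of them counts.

e2, e1, e3, e4, e5

after step 1 (e2 store(78)): value 78
after step 2 (e1 load() → 78): value 78
after step 3 (e3 load() → 78): value 78
after step 4 (e4 load() → 78): value 78
after step 5 (e5 load() → 78): value 78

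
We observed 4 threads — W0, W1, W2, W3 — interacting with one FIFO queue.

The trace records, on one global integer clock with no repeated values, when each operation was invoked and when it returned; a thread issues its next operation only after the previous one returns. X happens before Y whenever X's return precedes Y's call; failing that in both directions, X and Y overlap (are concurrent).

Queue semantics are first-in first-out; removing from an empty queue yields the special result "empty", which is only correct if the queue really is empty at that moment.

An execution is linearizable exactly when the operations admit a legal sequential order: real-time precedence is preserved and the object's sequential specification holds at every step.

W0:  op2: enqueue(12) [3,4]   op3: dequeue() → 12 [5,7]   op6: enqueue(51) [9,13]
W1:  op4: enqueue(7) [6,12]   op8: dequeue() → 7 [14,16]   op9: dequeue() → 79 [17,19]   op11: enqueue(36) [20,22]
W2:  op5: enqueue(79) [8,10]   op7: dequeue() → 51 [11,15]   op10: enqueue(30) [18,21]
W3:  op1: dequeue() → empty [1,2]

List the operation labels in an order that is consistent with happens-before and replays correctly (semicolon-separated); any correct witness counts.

op1; op2; op3; op4; op6; op5; op8; op7; op9; op10; op11

step 1: op1 dequeue() → empty — queue <>
step 2: op2 enqueue(12) — queue <12>
step 3: op3 dequeue() → 12 — queue <>
step 4: op4 enqueue(7) — queue <7>
step 5: op6 enqueue(51) — queue <7,51>
step 6: op5 enqueue(79) — queue <7,51,79>
step 7: op8 dequeue() → 7 — queue <51,79>
step 8: op7 dequeue() → 51 — queue <79>
step 9: op9 dequeue() → 79 — queue <>
step 10: op10 enqueue(30) — queue <30>
step 11: op11 enqueue(36) — queue <30,36>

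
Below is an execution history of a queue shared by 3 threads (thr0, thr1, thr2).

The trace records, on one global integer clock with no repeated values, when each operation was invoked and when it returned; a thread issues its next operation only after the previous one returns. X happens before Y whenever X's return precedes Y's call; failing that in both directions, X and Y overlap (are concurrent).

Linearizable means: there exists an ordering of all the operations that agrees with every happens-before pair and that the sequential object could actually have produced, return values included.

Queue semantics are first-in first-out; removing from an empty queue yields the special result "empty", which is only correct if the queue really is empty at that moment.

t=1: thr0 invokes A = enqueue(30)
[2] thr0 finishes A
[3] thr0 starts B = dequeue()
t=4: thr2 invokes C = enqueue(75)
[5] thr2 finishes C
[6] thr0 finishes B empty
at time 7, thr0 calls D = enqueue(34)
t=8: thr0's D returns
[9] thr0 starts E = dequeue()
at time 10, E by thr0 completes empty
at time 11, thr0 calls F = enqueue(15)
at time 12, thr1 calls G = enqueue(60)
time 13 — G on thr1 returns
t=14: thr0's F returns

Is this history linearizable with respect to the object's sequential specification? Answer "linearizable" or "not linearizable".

not linearizable

cut after 5 events: linearizable; cut after 6 events (B responds, time 6): not linearizable
3 completed operations, 2 real-time-consistent orders — every queue replay fails
e.g. A, B, C: illegal at step 2, since B dequeue() → empty cannot apply there
e.g. A, C, B: illegal at step 3, since B dequeue() → empty cannot apply there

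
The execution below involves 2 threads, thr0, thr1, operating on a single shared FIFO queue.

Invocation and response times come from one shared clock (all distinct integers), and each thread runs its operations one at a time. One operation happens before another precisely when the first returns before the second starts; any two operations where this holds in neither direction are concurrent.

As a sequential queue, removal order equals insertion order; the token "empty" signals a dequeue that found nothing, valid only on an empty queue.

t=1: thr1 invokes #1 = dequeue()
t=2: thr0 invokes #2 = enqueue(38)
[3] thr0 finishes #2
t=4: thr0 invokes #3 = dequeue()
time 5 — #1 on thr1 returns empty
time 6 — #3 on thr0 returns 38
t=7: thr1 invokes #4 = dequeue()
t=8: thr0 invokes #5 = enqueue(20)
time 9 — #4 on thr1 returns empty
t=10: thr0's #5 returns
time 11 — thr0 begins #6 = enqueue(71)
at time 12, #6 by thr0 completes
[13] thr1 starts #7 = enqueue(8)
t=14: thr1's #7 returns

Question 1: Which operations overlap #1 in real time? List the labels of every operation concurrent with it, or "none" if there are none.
concurrent with #1 ([1,5]): every op whose interval crosses 1..5
#2 [2,3]: concurrent
#3 [4,6]: concurrent
#4 [7,9]: after
#5 [8,10]: after
#6 [11,12]: after
#7 [13,14]: after

#2, #3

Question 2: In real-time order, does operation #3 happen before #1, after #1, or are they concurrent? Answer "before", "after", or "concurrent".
#3 spans [4,6], #1 spans [1,5]
the intervals overlap in both directions

concurrent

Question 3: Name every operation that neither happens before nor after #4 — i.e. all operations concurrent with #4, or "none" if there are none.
#4 spans [7,9]; an op avoiding the whole window 7..9 is ordered, any other is concurrent
#1 [1,5]: before
#2 [2,3]: before
#3 [4,6]: before
#5 [8,10]: concurrent
#6 [11,12]: after
#7 [13,14]: after

#5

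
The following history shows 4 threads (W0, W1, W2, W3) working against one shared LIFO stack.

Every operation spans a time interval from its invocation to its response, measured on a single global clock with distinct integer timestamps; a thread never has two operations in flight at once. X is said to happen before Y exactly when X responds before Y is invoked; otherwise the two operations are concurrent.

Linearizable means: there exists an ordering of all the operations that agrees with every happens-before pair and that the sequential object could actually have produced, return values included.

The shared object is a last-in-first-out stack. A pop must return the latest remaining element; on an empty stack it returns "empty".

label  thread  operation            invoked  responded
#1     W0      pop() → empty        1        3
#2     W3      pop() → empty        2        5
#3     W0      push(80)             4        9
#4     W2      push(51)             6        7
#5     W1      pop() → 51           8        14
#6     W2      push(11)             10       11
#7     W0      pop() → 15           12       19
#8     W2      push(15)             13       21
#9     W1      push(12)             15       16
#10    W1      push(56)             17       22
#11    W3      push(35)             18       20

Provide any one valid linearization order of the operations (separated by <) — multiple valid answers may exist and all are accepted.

1. #1 pop() → empty, leaving stack <>
2. #2 pop() → empty, leaving stack <>
3. #3 push(80), leaving stack <80>
4. #4 push(51), leaving stack <80,51>
5. #5 pop() → 51, leaving stack <80>
6. #6 push(11), leaving stack <80,11>
7. #8 push(15), leaving stack <80,11,15>
8. #7 pop() → 15, leaving stack <80,11>
9. #9 push(12), leaving stack <80,11,12>
10. #10 push(56), leaving stack <80,11,12,56>
11. #11 push(35), leaving stack <80,11,12,56,35>

#1 < #2 < #3 < #4 < #5 < #6 < #8 < #7 < #9 < #10 < #11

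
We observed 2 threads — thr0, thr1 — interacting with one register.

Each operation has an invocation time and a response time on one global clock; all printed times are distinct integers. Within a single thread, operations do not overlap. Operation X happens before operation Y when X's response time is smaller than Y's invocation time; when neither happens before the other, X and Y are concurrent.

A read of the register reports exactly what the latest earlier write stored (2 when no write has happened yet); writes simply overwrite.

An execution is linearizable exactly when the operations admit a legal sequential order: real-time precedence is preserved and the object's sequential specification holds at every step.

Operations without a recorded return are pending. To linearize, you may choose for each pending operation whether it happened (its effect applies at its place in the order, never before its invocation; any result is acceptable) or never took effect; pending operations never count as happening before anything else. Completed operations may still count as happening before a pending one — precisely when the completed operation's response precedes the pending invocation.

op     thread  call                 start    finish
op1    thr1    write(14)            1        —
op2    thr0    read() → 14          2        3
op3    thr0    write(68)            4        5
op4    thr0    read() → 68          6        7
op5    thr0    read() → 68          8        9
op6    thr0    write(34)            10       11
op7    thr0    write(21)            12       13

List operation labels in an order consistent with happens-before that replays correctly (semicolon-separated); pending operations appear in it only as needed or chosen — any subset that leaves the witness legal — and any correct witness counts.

step 1: op1 write(14) (pending, included) — value 14
step 2: op2 read() → 14 — value 14
step 3: op3 write(68) — value 68
step 4: op4 read() → 68 — value 68
step 5: op5 read() → 68 — value 68
step 6: op6 write(34) — value 34
step 7: op7 write(21) — value 21

op1; op2; op3; op4; op5; op6; op7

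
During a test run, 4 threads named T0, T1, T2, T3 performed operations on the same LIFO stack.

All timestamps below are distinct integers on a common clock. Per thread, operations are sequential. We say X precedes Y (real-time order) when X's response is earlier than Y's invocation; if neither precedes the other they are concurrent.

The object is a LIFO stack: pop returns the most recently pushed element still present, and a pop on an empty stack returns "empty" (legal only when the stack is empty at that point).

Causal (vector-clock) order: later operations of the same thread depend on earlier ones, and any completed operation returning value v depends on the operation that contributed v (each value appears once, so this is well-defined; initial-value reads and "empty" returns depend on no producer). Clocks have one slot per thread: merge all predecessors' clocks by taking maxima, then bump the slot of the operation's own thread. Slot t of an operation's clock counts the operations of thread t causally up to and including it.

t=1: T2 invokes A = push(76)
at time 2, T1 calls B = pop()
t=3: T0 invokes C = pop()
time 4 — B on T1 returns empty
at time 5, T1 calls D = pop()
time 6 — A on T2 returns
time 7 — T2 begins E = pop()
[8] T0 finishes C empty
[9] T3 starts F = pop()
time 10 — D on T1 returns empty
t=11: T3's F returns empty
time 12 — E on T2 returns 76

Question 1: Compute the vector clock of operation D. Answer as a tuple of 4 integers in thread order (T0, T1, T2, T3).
Answer: (0, 2, 0, 0)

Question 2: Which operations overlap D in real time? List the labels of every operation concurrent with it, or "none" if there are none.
Answer: A, C, E, F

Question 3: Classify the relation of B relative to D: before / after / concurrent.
Answer: before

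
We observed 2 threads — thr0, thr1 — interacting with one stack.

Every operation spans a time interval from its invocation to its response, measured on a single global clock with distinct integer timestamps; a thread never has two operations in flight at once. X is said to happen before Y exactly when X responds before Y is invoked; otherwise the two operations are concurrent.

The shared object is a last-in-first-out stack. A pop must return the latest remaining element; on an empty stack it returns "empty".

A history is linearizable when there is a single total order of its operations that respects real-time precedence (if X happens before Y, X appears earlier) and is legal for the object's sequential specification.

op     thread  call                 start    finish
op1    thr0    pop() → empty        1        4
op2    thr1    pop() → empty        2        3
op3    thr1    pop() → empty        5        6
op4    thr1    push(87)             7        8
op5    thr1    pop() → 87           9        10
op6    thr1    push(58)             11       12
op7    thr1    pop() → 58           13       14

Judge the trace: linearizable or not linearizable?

a witness: op1, op2, op3, op4, op5, op6, op7
after step 1 (op1 pop() → empty): stack <>
after step 2 (op2 pop() → empty): stack <>
after step 3 (op3 pop() → empty): stack <>
after step 4 (op4 push(87)): stack <87>
after step 5 (op5 pop() → 87): stack <>
after step 6 (op6 push(58)): stack <58>
after step 7 (op7 pop() → 58): stack <>

linearizable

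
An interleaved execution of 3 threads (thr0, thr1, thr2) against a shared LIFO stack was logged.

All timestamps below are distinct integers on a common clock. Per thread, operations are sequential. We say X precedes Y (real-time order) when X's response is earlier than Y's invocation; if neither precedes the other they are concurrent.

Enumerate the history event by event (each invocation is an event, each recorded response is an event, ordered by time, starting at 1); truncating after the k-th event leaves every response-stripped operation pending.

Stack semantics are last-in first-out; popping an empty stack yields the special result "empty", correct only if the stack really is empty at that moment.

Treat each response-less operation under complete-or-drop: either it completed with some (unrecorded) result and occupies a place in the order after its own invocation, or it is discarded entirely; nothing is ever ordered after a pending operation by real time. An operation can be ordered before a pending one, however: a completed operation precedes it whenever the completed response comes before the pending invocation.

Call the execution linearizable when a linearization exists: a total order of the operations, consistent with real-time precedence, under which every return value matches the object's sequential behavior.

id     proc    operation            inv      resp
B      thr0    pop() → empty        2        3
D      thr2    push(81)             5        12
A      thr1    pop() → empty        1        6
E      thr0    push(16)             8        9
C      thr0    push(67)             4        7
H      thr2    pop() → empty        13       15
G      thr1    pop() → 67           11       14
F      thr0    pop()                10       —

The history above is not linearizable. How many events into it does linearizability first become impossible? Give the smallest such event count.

15

events 1..14 are linearizable, e.g. via A, B, C, D, E, F, H, G:
step 1: A pop() → empty — stack <>
step 2: B pop() → empty — stack <>
step 3: C push(67) — stack <67>
step 4: D push(81) — stack <67,81>
step 5: E push(16) — stack <67,81,16>
step 6: F pop() (pending, included) — stack <67,81>
step 7: H pop() (pending, included) — stack <67>
step 8: G pop() → 67 — stack <>
once event 15 joins (H's response, time 15), exhaustive search finds no witness
include/drop combinations of the 1 pending operation (F) were all tried; none helps
take A, B, C, D, E, G, H (pending dropped): step 6 already fails, because G pop() → 67 cannot occur there
take A, B, C, D, E, H, G (pending dropped): step 6 already fails, because H pop() → empty cannot occur there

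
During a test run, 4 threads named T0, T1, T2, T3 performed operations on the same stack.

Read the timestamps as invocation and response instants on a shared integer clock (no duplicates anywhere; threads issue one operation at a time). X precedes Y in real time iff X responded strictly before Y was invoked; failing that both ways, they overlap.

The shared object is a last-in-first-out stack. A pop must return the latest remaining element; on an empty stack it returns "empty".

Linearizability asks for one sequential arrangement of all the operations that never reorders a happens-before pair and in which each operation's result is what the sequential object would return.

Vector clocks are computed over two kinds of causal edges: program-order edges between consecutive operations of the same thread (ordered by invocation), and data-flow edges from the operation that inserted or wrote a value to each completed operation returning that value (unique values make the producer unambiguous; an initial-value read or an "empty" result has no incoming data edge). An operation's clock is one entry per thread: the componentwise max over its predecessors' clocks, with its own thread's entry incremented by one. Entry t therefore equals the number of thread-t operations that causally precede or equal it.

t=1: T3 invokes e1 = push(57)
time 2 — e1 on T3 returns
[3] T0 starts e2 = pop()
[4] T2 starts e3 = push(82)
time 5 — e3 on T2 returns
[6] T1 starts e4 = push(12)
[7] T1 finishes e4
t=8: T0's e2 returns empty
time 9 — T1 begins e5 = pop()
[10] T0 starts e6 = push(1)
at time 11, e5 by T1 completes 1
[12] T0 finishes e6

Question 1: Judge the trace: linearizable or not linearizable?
not linearizable

already the first 8 events (up to e2's response at time 8) admit no linearization; the first 7 still do
no legal order exists: 3 real-time-consistent candidates over 4 completed stack operations, all rejected
one such order, e1, e2, e3, e4, breaks at step 2 where e2 pop() → empty is illegal
one such order, e1, e3, e2, e4, breaks at step 3 where e2 pop() → empty is illegal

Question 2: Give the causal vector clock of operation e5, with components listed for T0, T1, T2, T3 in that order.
(2, 2, 0, 0)

VC(e1, invoked at 1): no causal predecessors; +1 on T3 → (0, 0, 0, 1)
VC(e3, invoked at 4): no causal predecessors; +1 on T2 → (0, 0, 1, 0)
VC(e4, invoked at 6): no causal predecessors; +1 on T1 → (0, 1, 0, 0)
VC(e2, invoked at 3): no causal predecessors; +1 on T0 → (1, 0, 0, 0)
VC(e6, invoked at 10): max of VC(e2)=(1, 0, 0, 0), then +1 on thread T0 → (2, 0, 0, 0)
VC(e5, invoked at 9): max of VC(e4)=(0, 1, 0, 0), VC(e6)=(2, 0, 0, 0), then +1 on thread T1 → (2, 2, 0, 0)
target: VC(e5) = (2, 2, 0, 0)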